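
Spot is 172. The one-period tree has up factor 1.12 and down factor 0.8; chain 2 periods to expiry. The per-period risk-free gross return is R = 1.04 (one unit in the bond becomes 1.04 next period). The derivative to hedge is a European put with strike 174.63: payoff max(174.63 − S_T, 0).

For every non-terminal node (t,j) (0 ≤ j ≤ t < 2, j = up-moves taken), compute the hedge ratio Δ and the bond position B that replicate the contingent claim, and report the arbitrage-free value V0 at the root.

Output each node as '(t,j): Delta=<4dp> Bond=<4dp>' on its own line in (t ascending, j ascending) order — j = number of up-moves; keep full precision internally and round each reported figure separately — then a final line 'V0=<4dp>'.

(0,0): Delta=-0.4611 Bond=90.1602
(1,0): Delta=-1.0000 Bond=167.9135
(1,1): Delta=-0.3328 Bond=69.0510
V0=10.8438

The replicating-portfolio and risk-neutral prices coincide; use p* = (1.04−0.8)/(1.12−0.8) = 0.7500 for the latter.
Payoff layer (t=2): V(2,0)=64.5500, V(2,1)=20.5180, V(2,2)=0.0000
Node (1,0) S=137.6000: V=(p*·20.5180+(1−p*)·64.5500)/1.04=30.3135; Δ=(20.5180−64.5500)/(154.1120−110.0800)=-1.0000; B=V−Δ·S=167.9135
Node (1,1) S=192.6400: V=(p*·0.0000+(1−p*)·20.5180)/1.04=4.9322; Δ=(0.0000−20.5180)/(215.7568−154.1120)=-0.3328; B=V−Δ·S=69.0510
Node (0,0) S=172.0000: V=(p*·4.9322+(1−p*)·30.3135)/1.04=10.8438; Δ=(4.9322−30.3135)/(192.6400−137.6000)=-0.4611; B=V−Δ·S=90.1602
Check: Δ(0,0)·S0 + B(0,0) = 10.8438 = V0.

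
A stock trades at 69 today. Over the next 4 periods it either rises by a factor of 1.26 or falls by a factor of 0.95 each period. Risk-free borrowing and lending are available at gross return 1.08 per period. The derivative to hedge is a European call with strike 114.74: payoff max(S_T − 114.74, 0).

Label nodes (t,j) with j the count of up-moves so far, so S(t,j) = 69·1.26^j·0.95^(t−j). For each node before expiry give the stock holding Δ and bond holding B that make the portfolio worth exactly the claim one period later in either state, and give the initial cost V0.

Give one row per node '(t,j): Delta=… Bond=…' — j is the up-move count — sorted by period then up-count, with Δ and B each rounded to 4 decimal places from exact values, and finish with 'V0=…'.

(0,0): Delta=0.3034 Bond=-17.5254
(1,0): Delta=0.1216 Bond=-7.0096
(1,1): Delta=0.4932 Bond=-35.4291
(2,0): Delta=0.0000 Bond=0.0000
(2,1): Delta=0.2485 Bond=-18.0523
(2,2): Delta=0.7486 Bond=-66.2479
(3,0): Delta=0.0000 Bond=0.0000
(3,1): Delta=0.0000 Bond=0.0000
(3,2): Delta=0.5079 Bond=-46.4917
(3,3): Delta=1.0000 Bond=-106.2407
V0=3.4079

Risk-neutral probability p* = (R−d)/(u−d) = (1.08−0.95)/(1.26−0.95) = 0.4194.
Payoff layer (t=4): V(4,0)=0.0000, V(4,1)=0.0000, V(4,2)=0.0000, V(4,3)=16.3846, V(4,4)=59.1727
(3,0): S=59.1589. Δ = (V_up−V_dn)/(S_up−S_dn) = (0.0000−0.0000)/(74.5402−56.2009) = 0.0000. V = [p*·0.0000 + (1−p*)·0.0000]/1.08 = 0.0000. B = V − Δ·S = 0.0000.
(3,1): S=78.4633. Δ = (V_up−V_dn)/(S_up−S_dn) = (0.0000−0.0000)/(98.8638−74.5402) = 0.0000. V = [p*·0.0000 + (1−p*)·0.0000]/1.08 = 0.0000. B = V − Δ·S = 0.0000.
(3,2): S=104.0672. Δ = (V_up−V_dn)/(S_up−S_dn) = (16.3846−0.0000)/(131.1246−98.8638) = 0.5079. V = [p*·16.3846 + (1−p*)·0.0000]/1.08 = 6.3620. B = V − Δ·S = -46.4917.
(3,3): S=138.0259. Δ = (V_up−V_dn)/(S_up−S_dn) = (59.1727−16.3846)/(173.9127−131.1246) = 1.0000. V = [p*·59.1727 + (1−p*)·16.3846]/1.08 = 31.7852. B = V − Δ·S = -106.2407.
(2,0): S=62.2725. Δ = (V_up−V_dn)/(S_up−S_dn) = (0.0000−0.0000)/(78.4634−59.1589) = 0.0000. V = [p*·0.0000 + (1−p*)·0.0000]/1.08 = 0.0000. B = V − Δ·S = 0.0000.
(2,1): S=82.5930. Δ = (V_up−V_dn)/(S_up−S_dn) = (6.3620−0.0000)/(104.0672−78.4633) = 0.2485. V = [p*·6.3620 + (1−p*)·0.0000]/1.08 = 2.4703. B = V − Δ·S = -18.0523.
(2,2): S=109.5444. Δ = (V_up−V_dn)/(S_up−S_dn) = (31.7852−6.3620)/(138.0259−104.0672) = 0.7486. V = [p*·31.7852 + (1−p*)·6.3620]/1.08 = 15.7624. B = V − Δ·S = -66.2479.
(1,0): S=65.5500. Δ = (V_up−V_dn)/(S_up−S_dn) = (2.4703−0.0000)/(82.5930−62.2725) = 0.1216. V = [p*·2.4703 + (1−p*)·0.0000]/1.08 = 0.9592. B = V − Δ·S = -7.0096.
(1,1): S=86.9400. Δ = (V_up−V_dn)/(S_up−S_dn) = (15.7624−2.4703)/(109.5444−82.5930) = 0.4932. V = [p*·15.7624 + (1−p*)·2.4703]/1.08 = 7.4485. B = V − Δ·S = -35.4291.
(0,0): S=69.0000. Δ = (V_up−V_dn)/(S_up−S_dn) = (7.4485−0.9592)/(86.9400−65.5500) = 0.3034. V = [p*·7.4485 + (1−p*)·0.9592]/1.08 = 3.4079. B = V − Δ·S = -17.5254.
Check: Δ(0,0)·S0 + B(0,0) = 3.4079 = V0.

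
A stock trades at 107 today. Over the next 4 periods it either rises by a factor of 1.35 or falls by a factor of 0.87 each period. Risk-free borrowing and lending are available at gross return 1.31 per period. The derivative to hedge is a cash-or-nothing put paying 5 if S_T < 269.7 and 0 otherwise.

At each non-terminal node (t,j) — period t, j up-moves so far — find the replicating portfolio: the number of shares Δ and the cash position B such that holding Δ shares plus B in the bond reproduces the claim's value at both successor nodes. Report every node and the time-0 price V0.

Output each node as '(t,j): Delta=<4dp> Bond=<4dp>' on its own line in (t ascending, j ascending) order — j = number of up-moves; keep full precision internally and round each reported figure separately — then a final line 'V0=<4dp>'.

Under the risk-neutral measure, an up-move has probability p* = (R−d)/(u−d) = 0.9167 and values discount at R = 1.31.
Terminal payoffs: V(4,0)=5.0000, V(4,1)=5.0000, V(4,2)=5.0000, V(4,3)=5.0000, V(4,4)=0.0000
  t=3,j=0: stock 70.4598 → up 95.1208 (V=5.0000), down 61.3000 (V=5.0000). Price 3.8168; hedge Δ=0.0000, bond B=3.8168.
  t=3,j=1: stock 109.3342 → up 147.6012 (V=5.0000), down 95.1208 (V=5.0000). Price 3.8168; hedge Δ=0.0000, bond B=3.8168.
  t=3,j=2: stock 169.6565 → up 229.0363 (V=5.0000), down 147.6012 (V=5.0000). Price 3.8168; hedge Δ=0.0000, bond B=3.8168.
  t=3,j=3: stock 263.2601 → up 355.4012 (V=0.0000), down 229.0363 (V=5.0000). Price 0.3181; hedge Δ=-0.0396, bond B=10.7347.
  t=2,j=0: stock 80.9883 → up 109.3342 (V=3.8168), down 70.4598 (V=3.8168). Price 2.9136; hedge Δ=0.0000, bond B=2.9136.
  t=2,j=1: stock 125.6715 → up 169.6565 (V=3.8168), down 109.3342 (V=3.8168). Price 2.9136; hedge Δ=0.0000, bond B=2.9136.
  t=2,j=2: stock 195.0075 → up 263.2601 (V=0.3181), down 169.6565 (V=3.8168). Price 0.4654; hedge Δ=-0.0374, bond B=7.7544.
  t=1,j=0: stock 93.0900 → up 125.6715 (V=2.9136), down 80.9883 (V=2.9136). Price 2.2241; hedge Δ=0.0000, bond B=2.2241.
  t=1,j=1: stock 144.4500 → up 195.0075 (V=0.4654), down 125.6715 (V=2.9136). Price 0.5110; hedge Δ=-0.0353, bond B=5.6114.
  t=0,j=0: stock 107.0000 → up 144.4500 (V=0.5110), down 93.0900 (V=2.2241). Price 0.4990; hedge Δ=-0.0334, bond B=4.0681.
The time-0 hedge costs 0.4990, which is the no-arbitrage price.

(0,0): Delta=-0.0334 Bond=4.0681
(1,0): Delta=0.0000 Bond=2.2241
(1,1): Delta=-0.0353 Bond=5.6114
(2,0): Delta=0.0000 Bond=2.9136
(2,1): Delta=0.0000 Bond=2.9136
(2,2): Delta=-0.0374 Bond=7.7544
(3,0): Delta=0.0000 Bond=3.8168
(3,1): Delta=0.0000 Bond=3.8168
(3,2): Delta=0.0000 Bond=3.8168
(3,3): Delta=-0.0396 Bond=10.7347
V0=0.4990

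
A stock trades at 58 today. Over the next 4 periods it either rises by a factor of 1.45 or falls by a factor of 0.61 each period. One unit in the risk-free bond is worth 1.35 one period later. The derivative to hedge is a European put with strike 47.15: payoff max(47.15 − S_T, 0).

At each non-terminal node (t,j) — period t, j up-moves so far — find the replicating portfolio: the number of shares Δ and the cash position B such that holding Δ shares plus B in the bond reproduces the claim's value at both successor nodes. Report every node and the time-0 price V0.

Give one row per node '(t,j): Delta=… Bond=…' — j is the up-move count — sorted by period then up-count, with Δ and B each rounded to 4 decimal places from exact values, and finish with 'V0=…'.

Since d<R<u, set p* = (R−d)/(u−d) = 0.8810; price each node as the discounted p*-expectation of its children.
Payoff layer (t=4): V(4,0)=39.1194, V(4,1)=28.0609, V(4,2)=1.7743, V(4,3)=0.0000, V(4,4)=0.0000
  t=3,j=0: stock 13.1649 → up 19.0891 (V=28.0609), down 8.0306 (V=39.1194). Price 21.7610; hedge Δ=-1.0000, bond B=34.9259.
  t=3,j=1: stock 31.2936 → up 45.3757 (V=1.7743), down 19.0891 (V=28.0609). Price 3.6323; hedge Δ=-1.0000, bond B=34.9259.
  t=3,j=2: stock 74.3864 → up 107.8604 (V=0.0000), down 45.3757 (V=1.7743). Price 0.1565; hedge Δ=-0.0284, bond B=2.2687.
  t=3,j=3: stock 176.8202 → up 256.3894 (V=0.0000), down 107.8604 (V=0.0000). Price 0.0000; hedge Δ=0.0000, bond B=0.0000.
  t=2,j=0: stock 21.5818 → up 31.2936 (V=3.6323), down 13.1649 (V=21.7610). Price 4.2893; hedge Δ=-1.0000, bond B=25.8711.
  t=2,j=1: stock 51.3010 → up 74.3864 (V=0.1565), down 31.2936 (V=3.6323). Price 0.4224; hedge Δ=-0.0807, bond B=4.5603.
  t=2,j=2: stock 121.9450 → up 176.8203 (V=0.0000), down 74.3864 (V=0.1565). Price 0.0138; hedge Δ=-0.0015, bond B=0.2001.
  t=1,j=0: stock 35.3800 → up 51.3010 (V=0.4224), down 21.5818 (V=4.2893). Price 0.6539; hedge Δ=-0.1301, bond B=5.2573.
  t=1,j=1: stock 84.1000 → up 121.9450 (V=0.0138), down 51.3010 (V=0.4224). Price 0.0463; hedge Δ=-0.0058, bond B=0.5327.
  t=0,j=0: stock 58.0000 → up 84.1000 (V=0.0463), down 35.3800 (V=0.6539). Price 0.0878; hedge Δ=-0.0125, bond B=0.8112.
Each (Δ,B) replicates both successor values, so the strategy is self-financing and V0 is arbitrage-free.

(0,0): Delta=-0.0125 Bond=0.8112
(1,0): Delta=-0.1301 Bond=5.2573
(1,1): Delta=-0.0058 Bond=0.5327
(2,0): Delta=-1.0000 Bond=25.8711
(2,1): Delta=-0.0807 Bond=4.5603
(2,2): Delta=-0.0015 Bond=0.2001
(3,0): Delta=-1.0000 Bond=34.9259
(3,1): Delta=-1.0000 Bond=34.9259
(3,2): Delta=-0.0284 Bond=2.2687
(3,3): Delta=0.0000 Bond=0.0000
V0=0.0878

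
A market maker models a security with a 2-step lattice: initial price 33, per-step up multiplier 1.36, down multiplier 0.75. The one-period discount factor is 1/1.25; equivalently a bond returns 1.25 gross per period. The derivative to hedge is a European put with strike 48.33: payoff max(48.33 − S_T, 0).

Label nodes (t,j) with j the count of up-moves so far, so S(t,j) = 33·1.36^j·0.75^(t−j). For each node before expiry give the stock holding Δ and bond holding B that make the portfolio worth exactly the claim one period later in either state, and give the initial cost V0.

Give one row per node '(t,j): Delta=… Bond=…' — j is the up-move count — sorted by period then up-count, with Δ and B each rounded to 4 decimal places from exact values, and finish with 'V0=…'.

(0,0): Delta=-0.5861 Bond=22.7355
(1,0): Delta=-1.0000 Bond=38.6640
(1,1): Delta=-0.5359 Bond=26.1655
V0=3.3950

The replicating-portfolio and risk-neutral prices coincide; use p* = (1.25−0.75)/(1.36−0.75) = 0.8197 for the latter.
At expiry t=2: V(2,0)=29.7675, V(2,1)=14.6700, V(2,2)=0.0000
Node (1,0) S=24.7500: V=(p*·14.6700+(1−p*)·29.7675)/1.25=13.9140; Δ=(14.6700−29.7675)/(33.6600−18.5625)=-1.0000; B=V−Δ·S=38.6640
Node (1,1) S=44.8800: V=(p*·0.0000+(1−p*)·14.6700)/1.25=2.1163; Δ=(0.0000−14.6700)/(61.0368−33.6600)=-0.5359; B=V−Δ·S=26.1655
Node (0,0) S=33.0000: V=(p*·2.1163+(1−p*)·13.9140)/1.25=3.3950; Δ=(2.1163−13.9140)/(44.8800−24.7500)=-0.5861; B=V−Δ·S=22.7355
Check: Δ(0,0)·S0 + B(0,0) = 3.3950 = V0.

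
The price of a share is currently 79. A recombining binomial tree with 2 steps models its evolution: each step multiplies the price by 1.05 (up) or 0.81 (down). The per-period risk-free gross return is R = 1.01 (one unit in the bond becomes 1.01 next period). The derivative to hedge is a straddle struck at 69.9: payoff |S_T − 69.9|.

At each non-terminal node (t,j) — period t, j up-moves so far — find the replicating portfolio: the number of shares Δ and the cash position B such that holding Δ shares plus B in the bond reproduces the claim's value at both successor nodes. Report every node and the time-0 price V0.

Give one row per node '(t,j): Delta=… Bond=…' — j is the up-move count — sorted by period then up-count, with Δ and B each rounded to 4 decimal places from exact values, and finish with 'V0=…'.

(0,0): Delta=0.4968 Bond=-26.3072
(1,0): Delta=-1.0000 Bond=69.2079
(1,1): Delta=0.7277 Bond=-45.7259
V0=12.9375

Under the risk-neutral measure, an up-move has probability p* = (R−d)/(u−d) = 0.8333 and values discount at R = 1.01.
Payoff layer (t=2): V(2,0)=18.0681, V(2,1)=2.7105, V(2,2)=17.1975
Node (1,0) S=63.9900: V=(p*·2.7105+(1−p*)·18.0681)/1.01=5.2179; Δ=(2.7105−18.0681)/(67.1895−51.8319)=-1.0000; B=V−Δ·S=69.2079
Node (1,1) S=82.9500: V=(p*·17.1975+(1−p*)·2.7105)/1.01=14.6366; Δ=(17.1975−2.7105)/(87.0975−67.1895)=0.7277; B=V−Δ·S=-45.7259
Node (0,0) S=79.0000: V=(p*·14.6366+(1−p*)·5.2179)/1.01=12.9375; Δ=(14.6366−5.2179)/(82.9500−63.9900)=0.4968; B=V−Δ·S=-26.3072
Self-financing check: at every node Δ·S+B equals the discounted successor values.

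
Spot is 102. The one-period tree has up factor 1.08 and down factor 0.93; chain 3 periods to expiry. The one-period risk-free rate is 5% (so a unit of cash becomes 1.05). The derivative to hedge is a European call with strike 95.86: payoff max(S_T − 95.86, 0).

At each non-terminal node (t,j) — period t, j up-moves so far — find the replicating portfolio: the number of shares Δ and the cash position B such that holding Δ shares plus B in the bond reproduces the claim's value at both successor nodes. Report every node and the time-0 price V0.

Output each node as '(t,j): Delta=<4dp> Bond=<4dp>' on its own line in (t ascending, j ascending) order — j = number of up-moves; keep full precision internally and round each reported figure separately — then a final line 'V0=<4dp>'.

No-arbitrage ⇒ martingale measure with p* = (R−d)/(u−d) = 0.8000.
At expiry t=3: V(3,0)=0.0000, V(3,1)=0.0000, V(3,2)=14.7847, V(3,3)=32.6306
(2,0): S=88.2198. Δ = (V_up−V_dn)/(S_up−S_dn) = (0.0000−0.0000)/(95.2774−82.0444) = 0.0000. V = [p*·0.0000 + (1−p*)·0.0000]/1.05 = 0.0000. B = V − Δ·S = 0.0000.
(2,1): S=102.4488. Δ = (V_up−V_dn)/(S_up−S_dn) = (14.7847−0.0000)/(110.6447−95.2774) = 0.9621. V = [p*·14.7847 + (1−p*)·0.0000]/1.05 = 11.2645. B = V − Δ·S = -87.3002.
(2,2): S=118.9728. Δ = (V_up−V_dn)/(S_up−S_dn) = (32.6306−14.7847)/(128.4906−110.6447) = 1.0000. V = [p*·32.6306 + (1−p*)·14.7847]/1.05 = 27.6776. B = V − Δ·S = -91.2952.
(1,0): S=94.8600. Δ = (V_up−V_dn)/(S_up−S_dn) = (11.2645−0.0000)/(102.4488−88.2198) = 0.7917. V = [p*·11.2645 + (1−p*)·0.0000]/1.05 = 8.5825. B = V − Δ·S = -66.5144.
(1,1): S=110.1600. Δ = (V_up−V_dn)/(S_up−S_dn) = (27.6776−11.2645)/(118.9728−102.4488) = 0.9933. V = [p*·27.6776 + (1−p*)·11.2645]/1.05 = 23.2333. B = V − Δ·S = -86.1869.
(0,0): S=102.0000. Δ = (V_up−V_dn)/(S_up−S_dn) = (23.2333−8.5825)/(110.1600−94.8600) = 0.9576. V = [p*·23.2333 + (1−p*)·8.5825]/1.05 = 19.3363. B = V − Δ·S = -78.3356.
The time-0 hedge costs 19.3363, which is the no-arbitrage price.

(0,0): Delta=0.9576 Bond=-78.3356
(1,0): Delta=0.7917 Bond=-66.5144
(1,1): Delta=0.9933 Bond=-86.1869
(2,0): Delta=0.0000 Bond=0.0000
(2,1): Delta=0.9621 Bond=-87.3002
(2,2): Delta=1.0000 Bond=-91.2952
V0=19.3363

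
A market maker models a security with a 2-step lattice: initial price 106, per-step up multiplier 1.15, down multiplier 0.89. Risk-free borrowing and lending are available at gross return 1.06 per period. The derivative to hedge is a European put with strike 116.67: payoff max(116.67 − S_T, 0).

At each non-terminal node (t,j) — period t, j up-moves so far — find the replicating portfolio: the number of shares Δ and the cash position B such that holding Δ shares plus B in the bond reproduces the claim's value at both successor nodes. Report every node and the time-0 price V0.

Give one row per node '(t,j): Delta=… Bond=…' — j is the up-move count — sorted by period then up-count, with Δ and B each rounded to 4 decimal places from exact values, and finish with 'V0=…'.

(0,0): Delta=-0.4737 Bond=56.9950
(1,0): Delta=-1.0000 Bond=110.0660
(1,1): Delta=-0.2581 Bond=34.1286
V0=6.7830

Since d<R<u, set p* = (R−d)/(u−d) = 0.6538; price each node as the discounted p*-expectation of its children.
Terminal values V(2,·): V(2,0)=32.7074, V(2,1)=8.1790, V(2,2)=0.0000
  t=1,j=0: stock 94.3400 → up 108.4910 (V=8.1790), down 83.9626 (V=32.7074). Price 15.7260; hedge Δ=-1.0000, bond B=110.0660.
  t=1,j=1: stock 121.9000 → up 140.1850 (V=0.0000), down 108.4910 (V=8.1790). Price 2.6709; hedge Δ=-0.2581, bond B=34.1286.
  t=0,j=0: stock 106.0000 → up 121.9000 (V=2.6709), down 94.3400 (V=15.7260). Price 6.7830; hedge Δ=-0.4737, bond B=56.9950.
The time-0 hedge costs 6.7830, which is the no-arbitrage price.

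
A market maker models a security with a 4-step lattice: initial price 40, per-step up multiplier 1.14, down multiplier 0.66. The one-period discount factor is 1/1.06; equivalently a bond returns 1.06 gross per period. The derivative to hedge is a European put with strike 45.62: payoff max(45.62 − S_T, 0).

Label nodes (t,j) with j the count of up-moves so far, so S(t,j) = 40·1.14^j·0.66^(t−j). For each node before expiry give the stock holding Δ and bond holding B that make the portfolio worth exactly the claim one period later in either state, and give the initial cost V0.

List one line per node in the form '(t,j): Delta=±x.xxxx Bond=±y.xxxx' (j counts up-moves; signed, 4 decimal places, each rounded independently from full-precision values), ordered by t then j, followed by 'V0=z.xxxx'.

(0,0): Delta=-0.4448 Bond=22.3079
(1,0): Delta=-1.0000 Bond=38.3034
(1,1): Delta=-0.3805 Bond=20.7150
(2,0): Delta=-1.0000 Bond=40.6016
(2,1): Delta=-1.0000 Bond=40.6016
(2,2): Delta=-0.3088 Bond=18.2291
(3,0): Delta=-1.0000 Bond=43.0377
(3,1): Delta=-1.0000 Bond=43.0377
(3,2): Delta=-1.0000 Bond=43.0377
(3,3): Delta=-0.2288 Bond=14.5799
V0=4.5156

Since d<R<u, set p* = (R−d)/(u−d) = 0.8333; price each node as the discounted p*-expectation of its children.
Terminal values V(4,·): V(4,0)=38.0301, V(4,1)=32.5102, V(4,2)=22.9758, V(4,3)=6.5072, V(4,4)=0.0000
(3,0): S=11.4998. Δ = (V_up−V_dn)/(S_up−S_dn) = (32.5102−38.0301)/(13.1098−7.5899) = -1.0000. V = [p*·32.5102 + (1−p*)·38.0301]/1.06 = 31.5379. B = V − Δ·S = 43.0377.
(3,1): S=19.8634. Δ = (V_up−V_dn)/(S_up−S_dn) = (22.9758−32.5102)/(22.6442−13.1098) = -1.0000. V = [p*·22.9758 + (1−p*)·32.5102]/1.06 = 23.1744. B = V − Δ·S = 43.0377.
(3,2): S=34.3094. Δ = (V_up−V_dn)/(S_up−S_dn) = (6.5072−22.9758)/(39.1128−22.6442) = -1.0000. V = [p*·6.5072 + (1−p*)·22.9758]/1.06 = 8.7283. B = V − Δ·S = 43.0377.
(3,3): S=59.2618. Δ = (V_up−V_dn)/(S_up−S_dn) = (0.0000−6.5072)/(67.5584−39.1128) = -0.2288. V = [p*·0.0000 + (1−p*)·6.5072]/1.06 = 1.0232. B = V − Δ·S = 14.5799.
(2,0): S=17.4240. Δ = (V_up−V_dn)/(S_up−S_dn) = (23.1744−31.5379)/(19.8634−11.4998) = -1.0000. V = [p*·23.1744 + (1−p*)·31.5379]/1.06 = 23.1776. B = V − Δ·S = 40.6016.
(2,1): S=30.0960. Δ = (V_up−V_dn)/(S_up−S_dn) = (8.7283−23.1744)/(34.3094−19.8634) = -1.0000. V = [p*·8.7283 + (1−p*)·23.1744]/1.06 = 10.5056. B = V − Δ·S = 40.6016.
(2,2): S=51.9840. Δ = (V_up−V_dn)/(S_up−S_dn) = (1.0232−8.7283)/(59.2618−34.3094) = -0.3088. V = [p*·1.0232 + (1−p*)·8.7283]/1.06 = 2.1767. B = V − Δ·S = 18.2291.
(1,0): S=26.4000. Δ = (V_up−V_dn)/(S_up−S_dn) = (10.5056−23.1776)/(30.0960−17.4240) = -1.0000. V = [p*·10.5056 + (1−p*)·23.1776]/1.06 = 11.9034. B = V − Δ·S = 38.3034.
(1,1): S=45.6000. Δ = (V_up−V_dn)/(S_up−S_dn) = (2.1767−10.5056)/(51.9840−30.0960) = -0.3805. V = [p*·2.1767 + (1−p*)·10.5056]/1.06 = 3.3631. B = V − Δ·S = 20.7150.
(0,0): S=40.0000. Δ = (V_up−V_dn)/(S_up−S_dn) = (3.3631−11.9034)/(45.6000−26.4000) = -0.4448. V = [p*·3.3631 + (1−p*)·11.9034]/1.06 = 4.5156. B = V − Δ·S = 22.3079.
Self-financing check: at every node Δ·S+B equals the discounted successor values.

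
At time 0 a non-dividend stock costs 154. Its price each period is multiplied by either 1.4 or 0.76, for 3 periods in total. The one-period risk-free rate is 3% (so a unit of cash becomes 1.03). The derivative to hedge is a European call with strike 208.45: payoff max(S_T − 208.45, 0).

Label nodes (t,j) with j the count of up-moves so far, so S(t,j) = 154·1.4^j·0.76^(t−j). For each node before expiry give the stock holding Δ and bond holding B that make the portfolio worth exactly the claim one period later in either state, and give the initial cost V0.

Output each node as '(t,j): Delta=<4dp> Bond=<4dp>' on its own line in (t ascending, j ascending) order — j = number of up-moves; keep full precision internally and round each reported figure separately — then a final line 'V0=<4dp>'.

(0,0): Delta=0.4265 Bond=-45.0561
(1,0): Delta=0.1145 Bond=-9.8922
(1,1): Delta=0.6586 Bond=-96.4477
(2,0): Delta=0.0000 Bond=0.0000
(2,1): Delta=0.1998 Bond=-24.1517
(2,2): Delta=1.0000 Bond=-202.3786
V0=20.6309

Risk-neutral probability p* = (R−d)/(u−d) = (1.03−0.76)/(1.4−0.76) = 0.4219.
At expiry t=3: V(3,0)=0.0000, V(3,1)=0.0000, V(3,2)=20.9484, V(3,3)=214.1260
  t=2,j=0: stock 88.9504 → up 124.5306 (V=0.0000), down 67.6023 (V=0.0000). Price 0.0000; hedge Δ=0.0000, bond B=0.0000.
  t=2,j=1: stock 163.8560 → up 229.3984 (V=20.9484), down 124.5306 (V=0.0000). Price 8.5802; hedge Δ=0.1998, bond B=-24.1517.
  t=2,j=2: stock 301.8400 → up 422.5760 (V=214.1260), down 229.3984 (V=20.9484). Price 99.4614; hedge Δ=1.0000, bond B=-202.3786.
  t=1,j=0: stock 117.0400 → up 163.8560 (V=8.5802), down 88.9504 (V=0.0000). Price 3.5143; hedge Δ=0.1145, bond B=-9.8922.
  t=1,j=1: stock 215.6000 → up 301.8400 (V=99.4614), down 163.8560 (V=8.5802). Price 45.5541; hedge Δ=0.6586, bond B=-96.4477.
  t=0,j=0: stock 154.0000 → up 215.6000 (V=45.5541), down 117.0400 (V=3.5143). Price 20.6309; hedge Δ=0.4265, bond B=-45.0561.
Each (Δ,B) replicates both successor values, so the strategy is self-financing and V0 is arbitrage-free.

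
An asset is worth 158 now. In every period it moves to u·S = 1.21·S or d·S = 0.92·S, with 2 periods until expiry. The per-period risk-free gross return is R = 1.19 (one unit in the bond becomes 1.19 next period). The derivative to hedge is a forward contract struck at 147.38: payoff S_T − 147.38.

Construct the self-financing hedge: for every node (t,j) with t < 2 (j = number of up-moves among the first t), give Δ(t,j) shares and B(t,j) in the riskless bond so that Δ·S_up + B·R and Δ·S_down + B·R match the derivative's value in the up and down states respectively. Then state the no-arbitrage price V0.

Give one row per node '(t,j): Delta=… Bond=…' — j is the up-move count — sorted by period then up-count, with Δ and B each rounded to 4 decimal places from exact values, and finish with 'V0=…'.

(0,0): Delta=1.0000 Bond=-104.0746
(1,0): Delta=1.0000 Bond=-123.8487
(1,1): Delta=1.0000 Bond=-123.8487
V0=53.9254

Since d<R<u, set p* = (R−d)/(u−d) = 0.9310; price each node as the discounted p*-expectation of its children.
Terminal values V(2,·): V(2,0)=-13.6488, V(2,1)=28.5056, V(2,2)=83.9478
  t=1,j=0: stock 145.3600 → up 175.8856 (V=28.5056), down 133.7312 (V=-13.6488). Price 21.5113; hedge Δ=1.0000, bond B=-123.8487.
  t=1,j=1: stock 191.1800 → up 231.3278 (V=83.9478), down 175.8856 (V=28.5056). Price 67.3313; hedge Δ=1.0000, bond B=-123.8487.
  t=0,j=0: stock 158.0000 → up 191.1800 (V=67.3313), down 145.3600 (V=21.5113). Price 53.9254; hedge Δ=1.0000, bond B=-104.0746.
Self-financing check: at every node Δ·S+B equals the discounted successor values.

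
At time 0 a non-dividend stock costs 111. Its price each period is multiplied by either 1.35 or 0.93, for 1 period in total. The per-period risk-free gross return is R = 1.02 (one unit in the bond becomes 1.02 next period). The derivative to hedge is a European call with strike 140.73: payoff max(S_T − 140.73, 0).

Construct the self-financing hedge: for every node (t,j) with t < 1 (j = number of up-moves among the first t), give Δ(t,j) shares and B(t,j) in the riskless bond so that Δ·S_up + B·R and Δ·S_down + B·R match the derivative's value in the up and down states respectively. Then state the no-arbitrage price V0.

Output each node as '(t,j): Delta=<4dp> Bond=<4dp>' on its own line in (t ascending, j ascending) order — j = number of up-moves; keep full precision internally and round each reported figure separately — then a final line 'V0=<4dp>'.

(0,0): Delta=0.1956 Bond=-19.7983
V0=1.9160

Risk-neutral probability p* = (R−d)/(u−d) = (1.02−0.93)/(1.35−0.93) = 0.2143.
Terminal values V(1,·): V(1,0)=0.0000, V(1,1)=9.1200
  t=0,j=0: stock 111.0000 → up 149.8500 (V=9.1200), down 103.2300 (V=0.0000). Price 1.9160; hedge Δ=0.1956, bond B=-19.7983.
Self-financing check: at every node Δ·S+B equals the discounted successor values.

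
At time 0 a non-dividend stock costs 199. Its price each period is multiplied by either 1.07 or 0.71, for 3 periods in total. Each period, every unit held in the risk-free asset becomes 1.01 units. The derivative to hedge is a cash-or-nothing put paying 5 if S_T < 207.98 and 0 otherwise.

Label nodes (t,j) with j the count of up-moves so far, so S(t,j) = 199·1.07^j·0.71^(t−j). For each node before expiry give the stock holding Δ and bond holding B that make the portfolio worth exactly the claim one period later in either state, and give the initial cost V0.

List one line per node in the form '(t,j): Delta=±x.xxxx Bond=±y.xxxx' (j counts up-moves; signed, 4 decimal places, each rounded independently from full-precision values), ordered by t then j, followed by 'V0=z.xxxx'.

The replicating-portfolio and risk-neutral prices coincide; use p* = (1.01−0.71)/(1.07−0.71) = 0.8333 for the latter.
Terminal payoffs: V(3,0)=5.0000, V(3,1)=5.0000, V(3,2)=5.0000, V(3,3)=0.0000
(2,0): S=100.3159. Δ = (V_up−V_dn)/(S_up−S_dn) = (5.0000−5.0000)/(107.3380−71.2243) = 0.0000. V = [p*·5.0000 + (1−p*)·5.0000]/1.01 = 4.9505. B = V − Δ·S = 4.9505.
(2,1): S=151.1803. Δ = (V_up−V_dn)/(S_up−S_dn) = (5.0000−5.0000)/(161.7629−107.3380) = 0.0000. V = [p*·5.0000 + (1−p*)·5.0000]/1.01 = 4.9505. B = V − Δ·S = 4.9505.
(2,2): S=227.8351. Δ = (V_up−V_dn)/(S_up−S_dn) = (0.0000−5.0000)/(243.7836−161.7629) = -0.0610. V = [p*·0.0000 + (1−p*)·5.0000]/1.01 = 0.8251. B = V − Δ·S = 14.7140.
(1,0): S=141.2900. Δ = (V_up−V_dn)/(S_up−S_dn) = (4.9505−4.9505)/(151.1803−100.3159) = 0.0000. V = [p*·4.9505 + (1−p*)·4.9505]/1.01 = 4.9015. B = V − Δ·S = 4.9015.
(1,1): S=212.9300. Δ = (V_up−V_dn)/(S_up−S_dn) = (0.8251−4.9505)/(227.8351−151.1803) = -0.0538. V = [p*·0.8251 + (1−p*)·4.9505]/1.01 = 1.4977. B = V − Δ·S = 12.9572.
(0,0): S=199.0000. Δ = (V_up−V_dn)/(S_up−S_dn) = (1.4977−4.9015)/(212.9300−141.2900) = -0.0475. V = [p*·1.4977 + (1−p*)·4.9015]/1.01 = 2.0445. B = V − Δ·S = 11.4995.
The time-0 hedge costs 2.0445, which is the no-arbitrage price.

(0,0): Delta=-0.0475 Bond=11.4995
(1,0): Delta=0.0000 Bond=4.9015
(1,1): Delta=-0.0538 Bond=12.9572
(2,0): Delta=0.0000 Bond=4.9505
(2,1): Delta=0.0000 Bond=4.9505
(2,2): Delta=-0.0610 Bond=14.7140
V0=2.0445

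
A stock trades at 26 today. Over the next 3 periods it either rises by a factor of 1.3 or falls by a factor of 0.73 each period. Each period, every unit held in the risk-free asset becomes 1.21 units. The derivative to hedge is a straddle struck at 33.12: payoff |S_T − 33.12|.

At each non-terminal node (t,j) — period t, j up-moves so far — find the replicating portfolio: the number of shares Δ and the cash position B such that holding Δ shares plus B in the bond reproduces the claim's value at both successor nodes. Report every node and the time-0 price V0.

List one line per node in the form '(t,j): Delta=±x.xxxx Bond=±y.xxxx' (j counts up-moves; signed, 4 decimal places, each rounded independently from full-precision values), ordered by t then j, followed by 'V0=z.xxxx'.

(0,0): Delta=0.5689 Bond=-5.9141
(1,0): Delta=-1.0000 Bond=22.6214
(1,1): Delta=0.7341 Bond=-12.7393
(2,0): Delta=-1.0000 Bond=27.3719
(2,1): Delta=-1.0000 Bond=27.3719
(2,2): Delta=0.9166 Bond=-23.4370
V0=8.8769

Risk-neutral probability p* = (R−d)/(u−d) = (1.21−0.73)/(1.3−0.73) = 0.8421.
Terminal payoffs: V(3,0)=23.0056, V(3,1)=15.1080, V(3,2)=1.0438, V(3,3)=24.0020
  t=2,j=0: stock 13.8554 → up 18.0120 (V=15.1080), down 10.1144 (V=23.0056). Price 13.5165; hedge Δ=-1.0000, bond B=27.3719.
  t=2,j=1: stock 24.6740 → up 32.0762 (V=1.0438), down 18.0120 (V=15.1080). Price 2.6979; hedge Δ=-1.0000, bond B=27.3719.
  t=2,j=2: stock 43.9400 → up 57.1220 (V=24.0020), down 32.0762 (V=1.0438). Price 16.8405; hedge Δ=0.9166, bond B=-23.4370.
  t=1,j=0: stock 18.9800 → up 24.6740 (V=2.6979), down 13.8554 (V=13.5165). Price 3.6414; hedge Δ=-1.0000, bond B=22.6214.
  t=1,j=1: stock 33.8000 → up 43.9400 (V=16.8405), down 24.6740 (V=2.6979). Price 12.0723; hedge Δ=0.7341, bond B=-12.7393.
  t=0,j=0: stock 26.0000 → up 33.8000 (V=12.0723), down 18.9800 (V=3.6414). Price 8.8769; hedge Δ=0.5689, bond B=-5.9141.
Check: Δ(0,0)·S0 + B(0,0) = 8.8769 = V0.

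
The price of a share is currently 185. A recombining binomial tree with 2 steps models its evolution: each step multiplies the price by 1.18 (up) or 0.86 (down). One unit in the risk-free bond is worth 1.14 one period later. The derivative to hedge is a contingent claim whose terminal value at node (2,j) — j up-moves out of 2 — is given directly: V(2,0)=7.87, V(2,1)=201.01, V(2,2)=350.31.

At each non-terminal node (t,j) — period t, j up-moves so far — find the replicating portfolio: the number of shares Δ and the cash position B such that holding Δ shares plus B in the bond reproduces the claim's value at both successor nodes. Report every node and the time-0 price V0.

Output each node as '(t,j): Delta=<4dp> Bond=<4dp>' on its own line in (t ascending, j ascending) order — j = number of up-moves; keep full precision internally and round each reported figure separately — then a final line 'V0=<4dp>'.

(0,0): Delta=2.2934 Bond=-183.9826
(1,0): Delta=3.7936 Bond=-448.4156
(1,1): Delta=2.1373 Bond=-175.6436
V0=240.3047

Under the risk-neutral measure, an up-move has probability p* = (R−d)/(u−d) = 0.8750 and values discount at R = 1.14.
Terminal payoffs: V(2,0)=7.8700, V(2,1)=201.0100, V(2,2)=350.3100
Node (1,0) S=159.1000: V=(p*·201.0100+(1−p*)·7.8700)/1.14=155.1469; Δ=(201.0100−7.8700)/(187.7380−136.8260)=3.7936; B=V−Δ·S=-448.4156
Node (1,1) S=218.3000: V=(p*·350.3100+(1−p*)·201.0100)/1.14=290.9189; Δ=(350.3100−201.0100)/(257.5940−187.7380)=2.1373; B=V−Δ·S=-175.6436
Node (0,0) S=185.0000: V=(p*·290.9189+(1−p*)·155.1469)/1.14=240.3047; Δ=(290.9189−155.1469)/(218.3000−159.1000)=2.2934; B=V−Δ·S=-183.9826
Root portfolio cost Δ·185+B reproduces V0=240.3047.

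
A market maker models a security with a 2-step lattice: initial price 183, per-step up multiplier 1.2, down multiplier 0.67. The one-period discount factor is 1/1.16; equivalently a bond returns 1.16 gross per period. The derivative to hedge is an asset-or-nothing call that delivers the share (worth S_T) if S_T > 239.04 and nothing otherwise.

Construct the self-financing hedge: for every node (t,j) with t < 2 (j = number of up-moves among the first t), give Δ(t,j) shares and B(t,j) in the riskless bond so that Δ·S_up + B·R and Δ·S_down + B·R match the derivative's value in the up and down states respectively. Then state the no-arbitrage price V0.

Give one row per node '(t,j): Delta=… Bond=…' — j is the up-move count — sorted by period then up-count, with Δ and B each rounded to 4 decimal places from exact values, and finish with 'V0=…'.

Risk-neutral probability p* = (R−d)/(u−d) = (1.16−0.67)/(1.2−0.67) = 0.9245.
Payoff layer (t=2): V(2,0)=0.0000, V(2,1)=0.0000, V(2,2)=263.5200
Node (1,0) S=122.6100: V=(p*·0.0000+(1−p*)·0.0000)/1.16=0.0000; Δ=(0.0000−0.0000)/(147.1320−82.1487)=0.0000; B=V−Δ·S=0.0000
Node (1,1) S=219.6000: V=(p*·263.5200+(1−p*)·0.0000)/1.16=210.0273; Δ=(263.5200−0.0000)/(263.5200−147.1320)=2.2642; B=V−Δ·S=-287.1802
Node (0,0) S=183.0000: V=(p*·210.0273+(1−p*)·0.0000)/1.16=167.3933; Δ=(210.0273−0.0000)/(219.6000−122.6100)=2.1655; B=V−Δ·S=-228.8847
Check: Δ(0,0)·S0 + B(0,0) = 167.3933 = V0.

(0,0): Delta=2.1655 Bond=-228.8847
(1,0): Delta=0.0000 Bond=0.0000
(1,1): Delta=2.2642 Bond=-287.1802
V0=167.3933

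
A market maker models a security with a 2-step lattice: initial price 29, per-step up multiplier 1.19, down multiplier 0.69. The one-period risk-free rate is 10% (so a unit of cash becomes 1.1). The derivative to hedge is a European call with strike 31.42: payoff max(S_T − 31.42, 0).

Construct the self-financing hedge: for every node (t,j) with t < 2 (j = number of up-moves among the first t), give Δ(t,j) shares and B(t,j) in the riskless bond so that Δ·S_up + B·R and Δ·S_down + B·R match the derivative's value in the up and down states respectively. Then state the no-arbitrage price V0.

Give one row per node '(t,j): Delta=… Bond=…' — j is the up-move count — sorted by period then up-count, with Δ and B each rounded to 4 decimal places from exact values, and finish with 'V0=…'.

No-arbitrage ⇒ martingale measure with p* = (R−d)/(u−d) = 0.8200.
Terminal payoffs: V(2,0)=0.0000, V(2,1)=0.0000, V(2,2)=9.6469
Node (1,0) S=20.0100: V=(p*·0.0000+(1−p*)·0.0000)/1.1=0.0000; Δ=(0.0000−0.0000)/(23.8119−13.8069)=0.0000; B=V−Δ·S=0.0000
Node (1,1) S=34.5100: V=(p*·9.6469+(1−p*)·0.0000)/1.1=7.1913; Δ=(9.6469−0.0000)/(41.0669−23.8119)=0.5591; B=V−Δ·S=-12.1025
Node (0,0) S=29.0000: V=(p*·7.1913+(1−p*)·0.0000)/1.1=5.3608; Δ=(7.1913−0.0000)/(34.5100−20.0100)=0.4960; B=V−Δ·S=-9.0218
Each (Δ,B) replicates both successor values, so the strategy is self-financing and V0 is arbitrage-free.

(0,0): Delta=0.4960 Bond=-9.0218
(1,0): Delta=0.0000 Bond=0.0000
(1,1): Delta=0.5591 Bond=-12.1025
V0=5.3608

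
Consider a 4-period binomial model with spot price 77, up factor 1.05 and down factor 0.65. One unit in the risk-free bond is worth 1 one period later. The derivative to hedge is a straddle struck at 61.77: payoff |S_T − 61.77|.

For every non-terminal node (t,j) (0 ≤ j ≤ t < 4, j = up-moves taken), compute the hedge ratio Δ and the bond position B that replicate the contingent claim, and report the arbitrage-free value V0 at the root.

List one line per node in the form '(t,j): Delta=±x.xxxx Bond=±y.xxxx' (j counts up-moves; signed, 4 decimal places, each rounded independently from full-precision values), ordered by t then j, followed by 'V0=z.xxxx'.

(0,0): Delta=0.3844 Bond=-7.5186
(1,0): Delta=-1.0000 Bond=61.7700
(1,1): Delta=0.5068 Bond=-17.4170
(2,0): Delta=-1.0000 Bond=61.7700
(2,1): Delta=-1.0000 Bond=61.7700
(2,2): Delta=0.6401 Bond=-28.7294
(3,0): Delta=-1.0000 Bond=61.7700
(3,1): Delta=-1.0000 Bond=61.7700
(3,2): Delta=-1.0000 Bond=61.7700
(3,3): Delta=0.7851 Bond=-41.6579
V0=22.0793

Since d<R<u, set p* = (R−d)/(u−d) = 0.8750; price each node as the discounted p*-expectation of its children.
Payoff layer (t=4): V(4,0)=48.0250, V(4,1)=39.5666, V(4,2)=25.9029, V(4,3)=3.8309, V(4,4)=31.8240
Node (3,0) S=21.1461: V=(p*·39.5666+(1−p*)·48.0250)/1=40.6239; Δ=(39.5666−48.0250)/(22.2034−13.7450)=-1.0000; B=V−Δ·S=61.7700
Node (3,1) S=34.1591: V=(p*·25.9029+(1−p*)·39.5666)/1=27.6109; Δ=(25.9029−39.5666)/(35.8671−22.2034)=-1.0000; B=V−Δ·S=61.7700
Node (3,2) S=55.1801: V=(p*·3.8309+(1−p*)·25.9029)/1=6.5899; Δ=(3.8309−25.9029)/(57.9391−35.8671)=-1.0000; B=V−Δ·S=61.7700
Node (3,3) S=89.1371: V=(p*·31.8240+(1−p*)·3.8309)/1=28.3248; Δ=(31.8240−3.8309)/(93.5940−57.9391)=0.7851; B=V−Δ·S=-41.6579
Node (2,0) S=32.5325: V=(p*·27.6109+(1−p*)·40.6239)/1=29.2375; Δ=(27.6109−40.6239)/(34.1591−21.1461)=-1.0000; B=V−Δ·S=61.7700
Node (2,1) S=52.5525: V=(p*·6.5899+(1−p*)·27.6109)/1=9.2175; Δ=(6.5899−27.6109)/(55.1801−34.1591)=-1.0000; B=V−Δ·S=61.7700
Node (2,2) S=84.8925: V=(p*·28.3248+(1−p*)·6.5899)/1=25.6080; Δ=(28.3248−6.5899)/(89.1371−55.1801)=0.6401; B=V−Δ·S=-28.7294
Node (1,0) S=50.0500: V=(p*·9.2175+(1−p*)·29.2375)/1=11.7200; Δ=(9.2175−29.2375)/(52.5525−32.5325)=-1.0000; B=V−Δ·S=61.7700
Node (1,1) S=80.8500: V=(p*·25.6080+(1−p*)·9.2175)/1=23.5592; Δ=(25.6080−9.2175)/(84.8925−52.5525)=0.5068; B=V−Δ·S=-17.4170
Node (0,0) S=77.0000: V=(p*·23.5592+(1−p*)·11.7200)/1=22.0793; Δ=(23.5592−11.7200)/(80.8500−50.0500)=0.3844; B=V−Δ·S=-7.5186
The time-0 hedge costs 22.0793, which is the no-arbitrage price.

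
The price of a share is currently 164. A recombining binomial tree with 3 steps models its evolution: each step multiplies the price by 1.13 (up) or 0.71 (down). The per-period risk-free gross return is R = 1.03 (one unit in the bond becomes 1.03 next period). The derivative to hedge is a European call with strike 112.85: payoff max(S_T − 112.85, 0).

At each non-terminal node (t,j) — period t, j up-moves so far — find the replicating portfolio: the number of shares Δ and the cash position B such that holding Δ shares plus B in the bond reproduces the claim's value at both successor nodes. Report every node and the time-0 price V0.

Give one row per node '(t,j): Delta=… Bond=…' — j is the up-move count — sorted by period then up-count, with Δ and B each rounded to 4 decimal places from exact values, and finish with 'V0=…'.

(0,0): Delta=0.8766 Bond=-80.0622
(1,0): Delta=0.5420 Bond=-43.5020
(1,1): Delta=0.9423 Bond=-94.6397
(2,0): Delta=0.0000 Bond=0.0000
(2,1): Delta=0.6484 Bond=-58.8093
(2,2): Delta=1.0000 Bond=-109.5631
V0=63.6992

Risk-neutral probability p* = (R−d)/(u−d) = (1.03−0.71)/(1.13−0.71) = 0.7619.
Terminal values V(3,·): V(3,0)=0.0000, V(3,1)=0.0000, V(3,2)=35.8322, V(3,3)=123.7851
Node (2,0) S=82.6724: V=(p*·0.0000+(1−p*)·0.0000)/1.03=0.0000; Δ=(0.0000−0.0000)/(93.4198−58.6974)=0.0000; B=V−Δ·S=0.0000
Node (2,1) S=131.5772: V=(p*·35.8322+(1−p*)·0.0000)/1.03=26.5056; Δ=(35.8322−0.0000)/(148.6822−93.4198)=0.6484; B=V−Δ·S=-58.8093
Node (2,2) S=209.4116: V=(p*·123.7851+(1−p*)·35.8322)/1.03=99.8485; Δ=(123.7851−35.8322)/(236.6351−148.6822)=1.0000; B=V−Δ·S=-109.5631
Node (1,0) S=116.4400: V=(p*·26.5056+(1−p*)·0.0000)/1.03=19.6065; Δ=(26.5056−0.0000)/(131.5772−82.6724)=0.5420; B=V−Δ·S=-43.5020
Node (1,1) S=185.3200: V=(p*·99.8485+(1−p*)·26.5056)/1.03=79.9863; Δ=(99.8485−26.5056)/(209.4116−131.5772)=0.9423; B=V−Δ·S=-94.6397
Node (0,0) S=164.0000: V=(p*·79.9863+(1−p*)·19.6065)/1.03=63.6992; Δ=(79.9863−19.6065)/(185.3200−116.4400)=0.8766; B=V−Δ·S=-80.0622
Check: Δ(0,0)·S0 + B(0,0) = 63.6992 = V0.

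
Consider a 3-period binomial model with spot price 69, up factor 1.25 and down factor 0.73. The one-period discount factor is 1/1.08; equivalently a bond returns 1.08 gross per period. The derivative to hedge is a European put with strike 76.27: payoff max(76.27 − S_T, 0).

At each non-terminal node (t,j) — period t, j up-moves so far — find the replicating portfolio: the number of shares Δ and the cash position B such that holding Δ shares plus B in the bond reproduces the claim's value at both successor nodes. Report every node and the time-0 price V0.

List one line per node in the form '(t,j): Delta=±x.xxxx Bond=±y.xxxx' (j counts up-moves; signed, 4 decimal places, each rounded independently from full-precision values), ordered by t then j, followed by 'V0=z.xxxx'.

Under the risk-neutral measure, an up-move has probability p* = (R−d)/(u−d) = 0.6731 and values discount at R = 1.08.
Terminal values V(3,·): V(3,0)=49.4278, V(3,1)=30.3074, V(3,2)=0.0000, V(3,3)=0.0000
  t=2,j=0: stock 36.7701 → up 45.9626 (V=30.3074), down 26.8422 (V=49.4278). Price 33.8503; hedge Δ=-1.0000, bond B=70.6204.
  t=2,j=1: stock 62.9625 → up 78.7031 (V=0.0000), down 45.9626 (V=30.3074). Price 9.1742; hedge Δ=-0.9257, bond B=67.4577.
  t=2,j=2: stock 107.8125 → up 134.7656 (V=0.0000), down 78.7031 (V=0.0000). Price 0.0000; hedge Δ=0.0000, bond B=0.0000.
  t=1,j=0: stock 50.3700 → up 62.9625 (V=9.1742), down 36.7701 (V=33.8503). Price 15.9643; hedge Δ=-0.9421, bond B=63.4182.
  t=1,j=1: stock 86.2500 → up 107.8125 (V=0.0000), down 62.9625 (V=9.1742). Price 2.7771; hedge Δ=-0.2046, bond B=20.4199.
  t=0,j=0: stock 69.0000 → up 86.2500 (V=2.7771), down 50.3700 (V=15.9643). Price 6.5632; hedge Δ=-0.3675, bond B=31.9232.
Self-financing check: at every node Δ·S+B equals the discounted successor values.

(0,0): Delta=-0.3675 Bond=31.9232
(1,0): Delta=-0.9421 Bond=63.4182
(1,1): Delta=-0.2046 Bond=20.4199
(2,0): Delta=-1.0000 Bond=70.6204
(2,1): Delta=-0.9257 Bond=67.4577
(2,2): Delta=0.0000 Bond=0.0000
V0=6.5632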